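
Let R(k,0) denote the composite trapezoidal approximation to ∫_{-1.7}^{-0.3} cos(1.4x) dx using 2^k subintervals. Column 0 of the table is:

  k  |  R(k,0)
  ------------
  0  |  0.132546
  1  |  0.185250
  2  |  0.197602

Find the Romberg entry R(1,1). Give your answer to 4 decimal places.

0.2028

R(1,1) = (4·0.185250 − 0.132546) / 3 = 0.202818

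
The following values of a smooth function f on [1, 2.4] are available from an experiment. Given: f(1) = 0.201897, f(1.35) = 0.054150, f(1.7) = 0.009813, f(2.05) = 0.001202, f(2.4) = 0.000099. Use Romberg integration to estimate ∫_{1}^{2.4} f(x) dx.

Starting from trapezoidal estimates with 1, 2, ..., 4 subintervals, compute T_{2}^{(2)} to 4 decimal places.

T_{0}^{(0)} (trapezoid, 1 panel, h=1.4000): 0.141397
T_{1}^{(0)} (trapezoid, 2 panels, h=0.7000): 0.077568
T_{2}^{(0)} (trapezoid, 4 panels, h=0.3500): 0.058157
T_{1}^{(1)} = 0.077568 + (0.077568 − 0.141397)/3 = 0.056292
T_{2}^{(1)} = 0.058157 + (0.058157 − 0.077568)/3 = 0.051687
T_{2}^{(2)} = 0.051687 + (0.051687 − 0.056292)/15 = 0.051380

0.0514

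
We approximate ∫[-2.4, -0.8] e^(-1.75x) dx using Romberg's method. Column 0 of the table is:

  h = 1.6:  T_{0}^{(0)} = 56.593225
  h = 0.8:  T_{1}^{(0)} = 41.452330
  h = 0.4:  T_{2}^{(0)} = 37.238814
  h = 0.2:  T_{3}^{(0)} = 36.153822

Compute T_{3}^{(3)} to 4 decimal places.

T_{1}^{(1)} = 41.452330 + (41.452330 − 56.593225)/3 = 36.405365
T_{2}^{(1)} = 37.238814 + (37.238814 − 41.452330)/3 = 35.834309
T_{3}^{(1)} = (4·36.153822 − 37.238814) / 3 = 35.792158
T_{2}^{(2)} = (16·35.834309 − 36.405365) / 15 = 35.796239
T_{3}^{(2)} = 35.792158 + (35.792158 − 35.834309)/15 = 35.789348
T_{3}^{(3)} = (64·35.789348 − 35.796239) / 63 = 35.789239

35.7892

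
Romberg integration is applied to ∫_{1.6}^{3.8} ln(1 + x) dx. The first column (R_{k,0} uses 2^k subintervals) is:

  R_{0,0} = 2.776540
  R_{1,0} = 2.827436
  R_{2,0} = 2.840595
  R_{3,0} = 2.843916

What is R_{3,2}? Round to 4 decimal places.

2.8450

Richardson extrapolation on the trapezoidal column (denominator 4−1=3):
R_{2,1} = 2.840595 + (2.840595 − 2.827436)/3 = 2.844981
R_{3,1} = 2.843916 + (2.843916 − 2.840595)/3 = 2.845023
R_{3,2} = (16·2.845023 − 2.844981) / 15 = 2.845026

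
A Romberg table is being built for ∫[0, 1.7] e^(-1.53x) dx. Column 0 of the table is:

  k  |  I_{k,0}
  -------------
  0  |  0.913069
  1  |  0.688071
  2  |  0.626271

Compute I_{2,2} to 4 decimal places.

0.6052

Richardson extrapolation on the trapezoidal column (denominator 4−1=3):
I_{1,1} = 0.688071 + (0.688071 − 0.913069)/3 = 0.613072
I_{2,1} = (4·0.626271 − 0.688071) / 3 = 0.605671
I_{2,2} = 0.605671 + (0.605671 − 0.613072)/15 = 0.605178
(Column j=1 coincides with Simpson's rule on the same nodes.)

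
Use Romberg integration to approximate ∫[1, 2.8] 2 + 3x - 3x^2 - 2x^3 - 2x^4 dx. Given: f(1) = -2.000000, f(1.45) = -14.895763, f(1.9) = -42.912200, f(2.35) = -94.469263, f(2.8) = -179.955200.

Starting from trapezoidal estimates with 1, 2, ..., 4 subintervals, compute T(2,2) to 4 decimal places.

T(0,0) (trapezoid, 1 panel, h=1.8000): -163.759680
T(1,0) (trapezoid, 2 panels, h=0.9000): -120.500820
T(2,0) (trapezoid, 4 panels, h=0.4500): -109.464672
T(1,1) = -120.500820 + (-120.500820 − (-163.759680))/3 = -106.081200
T(2,1) = -109.464672 + (-109.464672 − (-120.500820))/3 = -105.785956
T(2,2) = -105.785956 + (-105.785956 − (-106.081200))/15 = -105.766273

-105.7663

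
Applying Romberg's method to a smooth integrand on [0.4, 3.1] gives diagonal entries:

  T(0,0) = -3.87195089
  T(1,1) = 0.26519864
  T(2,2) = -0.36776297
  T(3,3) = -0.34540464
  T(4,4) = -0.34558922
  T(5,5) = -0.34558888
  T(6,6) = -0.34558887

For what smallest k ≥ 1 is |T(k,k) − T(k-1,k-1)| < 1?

|T(1,1) − T(0,0)| = 4.13714953 ≥ 1
|T(2,2) − T(1,1)| = 0.63296161 < 1

k = 2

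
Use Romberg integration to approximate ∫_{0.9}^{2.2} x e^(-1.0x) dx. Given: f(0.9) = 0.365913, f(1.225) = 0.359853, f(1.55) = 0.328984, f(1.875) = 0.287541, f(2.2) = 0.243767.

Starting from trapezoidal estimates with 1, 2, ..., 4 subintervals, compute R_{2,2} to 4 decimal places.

R_{0,0} (trapezoid, 1 panel, h=1.3000): 0.396292
R_{1,0} (trapezoid, 2 panels, h=0.6500): 0.411986
R_{2,0} (trapezoid, 4 panels, h=0.3250): 0.416396
R_{1,1} = 0.411986 + (0.411986 − 0.396292)/3 = 0.417217
R_{2,1} = 0.416396 + (0.416396 − 0.411986)/3 = 0.417866
R_{2,2} = 0.417866 + (0.417866 − 0.417217)/15 = 0.417909

0.4179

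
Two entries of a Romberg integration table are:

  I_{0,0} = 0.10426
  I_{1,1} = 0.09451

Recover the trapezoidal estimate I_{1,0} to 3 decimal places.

0.097

From I_{1,1} = (4·I_{1,0} − I_{0,0})/3, solve for I_{1,0}:
4·I_{1,0} = 3·0.09451 + 0.10426 = 0.38779
I_{1,0} = 0.09695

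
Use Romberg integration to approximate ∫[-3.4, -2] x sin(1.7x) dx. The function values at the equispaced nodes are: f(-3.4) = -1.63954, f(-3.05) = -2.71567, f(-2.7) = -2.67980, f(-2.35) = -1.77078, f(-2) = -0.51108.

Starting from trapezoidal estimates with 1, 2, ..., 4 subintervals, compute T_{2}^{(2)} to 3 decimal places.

T_{0}^{(0)} (trapezoid, 1 panel, h=1.4000): -1.50543
T_{1}^{(0)} (trapezoid, 2 panels, h=0.7000): -2.62858
T_{2}^{(0)} (trapezoid, 4 panels, h=0.3500): -2.88455
T_{1}^{(1)} = -2.62858 + (-2.62858 − (-1.50543))/3 = -3.00296
T_{2}^{(1)} = -2.88455 + (-2.88455 − (-2.62858))/3 = -2.96987
T_{2}^{(2)} = -2.96987 + (-2.96987 − (-3.00296))/15 = -2.96766

-2.968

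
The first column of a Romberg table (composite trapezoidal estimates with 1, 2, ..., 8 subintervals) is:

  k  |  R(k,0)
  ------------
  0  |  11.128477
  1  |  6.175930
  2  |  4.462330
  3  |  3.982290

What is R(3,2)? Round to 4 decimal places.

R(2,1) = (4·4.462330 − 6.175930) / 3 = 3.891130
R(3,1) = 3.982290 + (3.982290 − 4.462330)/3 = 3.822277
R(3,2) = 3.822277 + (3.822277 − 3.891130)/15 = 3.817687

3.8177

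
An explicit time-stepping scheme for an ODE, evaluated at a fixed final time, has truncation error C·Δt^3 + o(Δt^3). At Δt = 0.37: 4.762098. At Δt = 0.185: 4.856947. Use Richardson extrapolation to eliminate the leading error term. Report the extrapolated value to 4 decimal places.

The leading error scales as Δt^3; refining by a factor of 2 reduces it by 2^3 = 8.
Extrapolated value = (8·A(Δt/2) − A(Δt)) / (8 − 1)
= (8·4.856947 − 4.762098) / 7
= 34.093478 / 7 = 4.870497

4.8705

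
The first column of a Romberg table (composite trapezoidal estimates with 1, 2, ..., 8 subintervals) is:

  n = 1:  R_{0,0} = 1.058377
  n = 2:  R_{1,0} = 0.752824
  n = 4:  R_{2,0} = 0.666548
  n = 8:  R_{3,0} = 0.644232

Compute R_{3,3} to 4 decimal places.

0.6367

R_{1,1} = 0.752824 + (0.752824 − 1.058377)/3 = 0.650973
R_{2,1} = 0.666548 + (0.666548 − 0.752824)/3 = 0.637789
R_{3,1} = 0.644232 + (0.644232 − 0.666548)/3 = 0.636793
R_{2,2} = (16·0.637789 − 0.650973) / 15 = 0.636910
R_{3,2} = 0.636793 + (0.636793 − 0.637789)/15 = 0.636727
R_{3,3} = (64·0.636727 − 0.636910) / 63 = 0.636724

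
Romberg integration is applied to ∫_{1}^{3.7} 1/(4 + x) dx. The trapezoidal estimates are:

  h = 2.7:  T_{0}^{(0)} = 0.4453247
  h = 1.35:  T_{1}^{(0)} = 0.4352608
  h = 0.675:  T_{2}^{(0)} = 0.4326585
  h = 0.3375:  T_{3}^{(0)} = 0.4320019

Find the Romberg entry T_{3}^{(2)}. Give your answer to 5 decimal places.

Richardson extrapolation on the trapezoidal column (denominator 4−1=3):
T_{2}^{(1)} = 0.4326585 + (0.4326585 − 0.4352608)/3 = 0.4317911
T_{3}^{(1)} = (4·0.4320019 − 0.4326585) / 3 = 0.4317830
T_{3}^{(2)} = 0.4317830 + (0.4317830 − 0.4317911)/15 = 0.4317825
(Column j=1 coincides with Simpson's rule on the same nodes.)

0.43178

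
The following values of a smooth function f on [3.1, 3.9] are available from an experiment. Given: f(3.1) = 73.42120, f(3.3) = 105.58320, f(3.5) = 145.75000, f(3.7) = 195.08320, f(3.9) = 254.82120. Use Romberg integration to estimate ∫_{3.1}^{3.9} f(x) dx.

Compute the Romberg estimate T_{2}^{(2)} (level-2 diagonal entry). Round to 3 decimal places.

T_{0}^{(0)} (trapezoid, 1 panel, h=0.8000): 131.29696
T_{1}^{(0)} (trapezoid, 2 panels, h=0.4000): 123.94848
T_{2}^{(0)} (trapezoid, 4 panels, h=0.2000): 122.10752
T_{1}^{(1)} = 123.94848 + (123.94848 − 131.29696)/3 = 121.49899
T_{2}^{(1)} = 122.10752 + (122.10752 − 123.94848)/3 = 121.49387
T_{2}^{(2)} = 121.49387 + (121.49387 − 121.49899)/15 = 121.49353

121.494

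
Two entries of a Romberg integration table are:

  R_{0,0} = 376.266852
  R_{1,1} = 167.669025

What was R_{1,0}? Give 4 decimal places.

219.8185

From R_{1,1} = (4·R_{1,0} − R_{0,0})/3, solve for R_{1,0}:
4·R_{1,0} = 3·167.669025 + 376.266852 = 879.273927
R_{1,0} = 219.818482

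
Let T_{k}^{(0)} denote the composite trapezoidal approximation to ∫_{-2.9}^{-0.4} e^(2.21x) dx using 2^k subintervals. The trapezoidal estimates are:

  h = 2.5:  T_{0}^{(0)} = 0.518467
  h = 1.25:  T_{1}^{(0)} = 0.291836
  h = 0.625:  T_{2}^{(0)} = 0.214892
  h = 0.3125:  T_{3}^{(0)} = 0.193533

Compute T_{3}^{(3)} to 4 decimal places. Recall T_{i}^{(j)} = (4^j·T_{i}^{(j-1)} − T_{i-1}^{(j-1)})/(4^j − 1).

T_{1}^{(1)} = 0.291836 + (0.291836 − 0.518467)/3 = 0.216292
T_{2}^{(1)} = (4·0.214892 − 0.291836) / 3 = 0.189244
T_{3}^{(1)} = (4·0.193533 − 0.214892) / 3 = 0.186413
T_{2}^{(2)} = 0.189244 + (0.189244 − 0.216292)/15 = 0.187441
T_{3}^{(2)} = (16·0.186413 − 0.189244) / 15 = 0.186224
T_{3}^{(3)} = (64·0.186224 − 0.187441) / 63 = 0.186205
(Column j=1 coincides with Simpson's rule on the same nodes.)

0.1862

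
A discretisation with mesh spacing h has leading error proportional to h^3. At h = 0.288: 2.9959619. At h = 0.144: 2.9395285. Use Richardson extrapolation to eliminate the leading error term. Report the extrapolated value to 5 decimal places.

The leading error scales as h^3; refining by a factor of 2 reduces it by 2^3 = 8.
Extrapolated value = (8·A(h/2) − A(h)) / (8 − 1)
= (8·2.9395285 − 2.9959619) / 7
= 20.5202661 / 7 = 2.9314666

2.93147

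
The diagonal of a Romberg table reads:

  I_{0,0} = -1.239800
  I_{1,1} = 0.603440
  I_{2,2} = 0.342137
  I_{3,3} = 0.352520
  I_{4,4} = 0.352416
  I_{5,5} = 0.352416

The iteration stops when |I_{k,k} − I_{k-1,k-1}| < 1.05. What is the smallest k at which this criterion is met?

|I_{1,1} − I_{0,0}| = 1.843240 ≥ 1.05
|I_{2,2} − I_{1,1}| = 0.261303 < 1.05

k = 2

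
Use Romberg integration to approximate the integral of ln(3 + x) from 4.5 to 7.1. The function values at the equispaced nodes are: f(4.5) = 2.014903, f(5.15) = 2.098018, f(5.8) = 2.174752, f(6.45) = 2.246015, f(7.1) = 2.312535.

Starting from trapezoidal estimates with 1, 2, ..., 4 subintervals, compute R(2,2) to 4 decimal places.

5.6448

R(0,0) (trapezoid, 1 panel, h=2.6000): 5.625669
R(1,0) (trapezoid, 2 panels, h=1.3000): 5.640012
R(2,0) (trapezoid, 4 panels, h=0.6500): 5.643628
R(1,1) = 5.640012 + (5.640012 − 5.625669)/3 = 5.644793
R(2,1) = 5.643628 + (5.643628 − 5.640012)/3 = 5.644833
R(2,2) = 5.644833 + (5.644833 − 5.644793)/15 = 5.644836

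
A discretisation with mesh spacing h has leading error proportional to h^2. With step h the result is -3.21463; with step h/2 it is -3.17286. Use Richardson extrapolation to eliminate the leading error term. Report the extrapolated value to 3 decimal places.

-3.159

Extrapolated value = (4·A(h/2) − A(h)) / (4 − 1)
= (4·(-3.17286) − (-3.21463)) / 3
= -9.47681 / 3 = -3.15894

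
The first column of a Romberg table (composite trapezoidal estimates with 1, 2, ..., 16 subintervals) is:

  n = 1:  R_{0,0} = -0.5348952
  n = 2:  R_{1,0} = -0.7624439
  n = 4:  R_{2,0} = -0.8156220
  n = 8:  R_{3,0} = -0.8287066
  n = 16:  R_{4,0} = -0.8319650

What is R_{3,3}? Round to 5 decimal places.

R_{1,1} = (4·(-0.7624439) − (-0.5348952)) / 3 = -0.8382935
R_{2,1} = -0.8156220 + (-0.8156220 − (-0.7624439))/3 = -0.8333480
R_{3,1} = (4·(-0.8287066) − (-0.8156220)) / 3 = -0.8330681
R_{2,2} = (16·(-0.8333480) − (-0.8382935)) / 15 = -0.8330183
R_{3,2} = -0.8330681 + (-0.8330681 − (-0.8333480))/15 = -0.8330494
R_{3,3} = (64·(-0.8330494) − (-0.8330183)) / 63 = -0.8330499

-0.83305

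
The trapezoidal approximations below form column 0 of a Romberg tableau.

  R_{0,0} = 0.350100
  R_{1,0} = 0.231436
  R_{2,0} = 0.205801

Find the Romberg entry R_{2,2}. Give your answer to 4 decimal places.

Richardson extrapolation on the trapezoidal column (denominator 4−1=3):
R_{1,1} = (4·0.231436 − 0.350100) / 3 = 0.191881
R_{2,1} = 0.205801 + (0.205801 − 0.231436)/3 = 0.197256
R_{2,2} = 0.197256 + (0.197256 − 0.191881)/15 = 0.197614

0.1976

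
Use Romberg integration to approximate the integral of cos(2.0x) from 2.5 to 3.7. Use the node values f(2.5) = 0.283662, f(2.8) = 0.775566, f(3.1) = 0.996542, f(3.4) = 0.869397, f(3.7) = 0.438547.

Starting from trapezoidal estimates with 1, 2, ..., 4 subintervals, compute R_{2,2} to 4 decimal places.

0.9287

R_{0,0} (trapezoid, 1 panel, h=1.2000): 0.433325
R_{1,0} (trapezoid, 2 panels, h=0.6000): 0.814588
R_{2,0} (trapezoid, 4 panels, h=0.3000): 0.900783
R_{1,1} = 0.814588 + (0.814588 − 0.433325)/3 = 0.941676
R_{2,1} = 0.900783 + (0.900783 − 0.814588)/3 = 0.929515
R_{2,2} = 0.929515 + (0.929515 − 0.941676)/15 = 0.928704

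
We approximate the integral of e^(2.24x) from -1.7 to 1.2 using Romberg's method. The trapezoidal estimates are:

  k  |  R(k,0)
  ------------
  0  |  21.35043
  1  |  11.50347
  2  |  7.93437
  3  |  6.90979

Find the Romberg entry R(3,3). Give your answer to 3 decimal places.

Richardson extrapolation on the trapezoidal column (denominator 4−1=3):
R(1,1) = 11.50347 + (11.50347 − 21.35043)/3 = 8.22115
R(2,1) = (4·7.93437 − 11.50347) / 3 = 6.74467
R(3,1) = 6.90979 + (6.90979 − 7.93437)/3 = 6.56826
R(2,2) = (16·6.74467 − 8.22115) / 15 = 6.64624
R(3,2) = (16·6.56826 − 6.74467) / 15 = 6.55650
R(3,3) = (64·6.55650 − 6.64624) / 63 = 6.55508

6.555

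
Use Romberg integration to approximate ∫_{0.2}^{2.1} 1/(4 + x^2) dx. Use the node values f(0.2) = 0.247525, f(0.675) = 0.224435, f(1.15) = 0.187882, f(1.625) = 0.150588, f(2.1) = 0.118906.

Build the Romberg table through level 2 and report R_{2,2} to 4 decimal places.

R_{0,0} (trapezoid, 1 panel, h=1.9000): 0.348109
R_{1,0} (trapezoid, 2 panels, h=0.9500): 0.352543
R_{2,0} (trapezoid, 4 panels, h=0.4750): 0.354407
R_{1,1} = 0.352543 + (0.352543 − 0.348109)/3 = 0.354021
R_{2,1} = 0.354407 + (0.354407 − 0.352543)/3 = 0.355028
R_{2,2} = 0.355028 + (0.355028 − 0.354021)/15 = 0.355095

0.3551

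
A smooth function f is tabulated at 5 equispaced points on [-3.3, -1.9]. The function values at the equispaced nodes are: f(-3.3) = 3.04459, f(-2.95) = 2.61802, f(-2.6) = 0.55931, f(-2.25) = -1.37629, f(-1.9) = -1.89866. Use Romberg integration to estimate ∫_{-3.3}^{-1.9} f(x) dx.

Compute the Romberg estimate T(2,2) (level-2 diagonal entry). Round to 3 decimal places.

0.847

T(0,0) (trapezoid, 1 panel, h=1.4000): 0.80215
T(1,0) (trapezoid, 2 panels, h=0.7000): 0.79259
T(2,0) (trapezoid, 4 panels, h=0.3500): 0.83090
T(1,1) = 0.79259 + (0.79259 − 0.80215)/3 = 0.78940
T(2,1) = 0.83090 + (0.83090 − 0.79259)/3 = 0.84367
T(2,2) = 0.84367 + (0.84367 − 0.78940)/15 = 0.84729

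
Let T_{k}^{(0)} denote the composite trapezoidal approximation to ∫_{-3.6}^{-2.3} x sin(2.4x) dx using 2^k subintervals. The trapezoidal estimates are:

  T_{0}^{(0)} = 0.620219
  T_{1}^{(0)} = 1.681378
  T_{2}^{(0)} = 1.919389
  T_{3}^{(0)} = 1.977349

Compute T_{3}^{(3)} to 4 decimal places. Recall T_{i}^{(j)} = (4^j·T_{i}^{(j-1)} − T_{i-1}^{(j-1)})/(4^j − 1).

1.9965

Richardson extrapolation on the trapezoidal column (denominator 4−1=3):
T_{1}^{(1)} = 1.681378 + (1.681378 − 0.620219)/3 = 2.035098
T_{2}^{(1)} = (4·1.919389 − 1.681378) / 3 = 1.998726
T_{3}^{(1)} = (4·1.977349 − 1.919389) / 3 = 1.996669
T_{2}^{(2)} = (16·1.998726 − 2.035098) / 15 = 1.996301
T_{3}^{(2)} = (16·1.996669 − 1.998726) / 15 = 1.996532
T_{3}^{(3)} = (64·1.996532 − 1.996301) / 63 = 1.996536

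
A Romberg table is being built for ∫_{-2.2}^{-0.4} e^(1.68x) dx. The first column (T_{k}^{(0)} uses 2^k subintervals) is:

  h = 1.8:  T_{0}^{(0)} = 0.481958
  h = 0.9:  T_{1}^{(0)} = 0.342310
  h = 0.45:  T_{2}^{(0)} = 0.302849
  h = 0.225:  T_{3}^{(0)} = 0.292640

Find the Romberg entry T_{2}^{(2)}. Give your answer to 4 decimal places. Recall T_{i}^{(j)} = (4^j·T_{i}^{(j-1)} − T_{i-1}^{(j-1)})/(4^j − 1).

Richardson extrapolation on the trapezoidal column (denominator 4−1=3):
T_{1}^{(1)} = 0.342310 + (0.342310 − 0.481958)/3 = 0.295761
T_{2}^{(1)} = 0.302849 + (0.302849 − 0.342310)/3 = 0.289695
T_{2}^{(2)} = 0.289695 + (0.289695 − 0.295761)/15 = 0.289291
(Column j=1 coincides with Simpson's rule on the same nodes.)

0.2893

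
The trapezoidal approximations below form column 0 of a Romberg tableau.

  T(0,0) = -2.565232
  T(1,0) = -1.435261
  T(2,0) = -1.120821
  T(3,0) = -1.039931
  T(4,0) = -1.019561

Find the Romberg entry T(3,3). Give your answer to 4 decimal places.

-1.0128

Richardson extrapolation on the trapezoidal column (denominator 4−1=3):
T(1,1) = (4·(-1.435261) − (-2.565232)) / 3 = -1.058604
T(2,1) = (4·(-1.120821) − (-1.435261)) / 3 = -1.016008
T(3,1) = (4·(-1.039931) − (-1.120821)) / 3 = -1.012968
T(2,2) = -1.016008 + (-1.016008 − (-1.058604))/15 = -1.013168
T(3,2) = -1.012968 + (-1.012968 − (-1.016008))/15 = -1.012765
T(3,3) = (64·(-1.012765) − (-1.013168)) / 63 = -1.012759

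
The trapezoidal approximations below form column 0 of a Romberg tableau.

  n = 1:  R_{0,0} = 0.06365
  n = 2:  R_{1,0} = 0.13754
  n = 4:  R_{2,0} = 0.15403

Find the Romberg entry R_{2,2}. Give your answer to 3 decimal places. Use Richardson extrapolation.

0.159

Richardson extrapolation on the trapezoidal column (denominator 4−1=3):
R_{1,1} = 0.13754 + (0.13754 − 0.06365)/3 = 0.16217
R_{2,1} = (4·0.15403 − 0.13754) / 3 = 0.15953
R_{2,2} = 0.15953 + (0.15953 − 0.16217)/15 = 0.15935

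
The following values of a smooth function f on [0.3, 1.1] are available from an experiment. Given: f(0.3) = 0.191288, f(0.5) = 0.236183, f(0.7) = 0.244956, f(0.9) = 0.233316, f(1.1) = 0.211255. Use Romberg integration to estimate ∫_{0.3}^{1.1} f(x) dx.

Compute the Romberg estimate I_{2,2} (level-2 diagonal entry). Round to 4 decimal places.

I_{0,0} (trapezoid, 1 panel, h=0.8000): 0.161017
I_{1,0} (trapezoid, 2 panels, h=0.4000): 0.178491
I_{2,0} (trapezoid, 4 panels, h=0.2000): 0.183145
I_{1,1} = 0.178491 + (0.178491 − 0.161017)/3 = 0.184316
I_{2,1} = 0.183145 + (0.183145 − 0.178491)/3 = 0.184696
I_{2,2} = 0.184696 + (0.184696 − 0.184316)/15 = 0.184721

0.1847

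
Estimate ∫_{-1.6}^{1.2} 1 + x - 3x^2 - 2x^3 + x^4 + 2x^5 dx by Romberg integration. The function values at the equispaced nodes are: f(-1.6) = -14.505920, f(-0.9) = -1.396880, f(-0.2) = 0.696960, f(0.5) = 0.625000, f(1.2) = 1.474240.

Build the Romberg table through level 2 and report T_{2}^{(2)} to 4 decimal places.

-3.3463

T_{0}^{(0)} (trapezoid, 1 panel, h=2.8000): -18.244352
T_{1}^{(0)} (trapezoid, 2 panels, h=1.4000): -8.146432
T_{2}^{(0)} (trapezoid, 4 panels, h=0.7000): -4.613532
T_{1}^{(1)} = -8.146432 + (-8.146432 − (-18.244352))/3 = -4.780459
T_{2}^{(1)} = -4.613532 + (-4.613532 − (-8.146432))/3 = -3.435899
T_{2}^{(2)} = -3.435899 + (-3.435899 − (-4.780459))/15 = -3.346262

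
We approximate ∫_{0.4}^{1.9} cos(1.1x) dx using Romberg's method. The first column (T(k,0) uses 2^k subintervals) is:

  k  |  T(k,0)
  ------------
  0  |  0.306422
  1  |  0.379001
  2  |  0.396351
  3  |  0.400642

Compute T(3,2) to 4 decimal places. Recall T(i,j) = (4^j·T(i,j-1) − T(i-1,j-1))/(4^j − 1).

0.4021

Richardson extrapolation on the trapezoidal column (denominator 4−1=3):
T(2,1) = (4·0.396351 − 0.379001) / 3 = 0.402134
T(3,1) = (4·0.400642 − 0.396351) / 3 = 0.402072
T(3,2) = (16·0.402072 − 0.402134) / 15 = 0.402068
(Column j=1 coincides with Simpson's rule on the same nodes.)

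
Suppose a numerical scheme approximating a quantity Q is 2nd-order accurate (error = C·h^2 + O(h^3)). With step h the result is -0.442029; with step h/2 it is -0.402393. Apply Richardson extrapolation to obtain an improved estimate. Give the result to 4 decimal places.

The leading error scales as h^2; refining by a factor of 2 reduces it by 2^2 = 4.
Extrapolated value = (4·A(h/2) − A(h)) / (4 − 1)
= (4·(-0.402393) − (-0.442029)) / 3
= -1.167543 / 3 = -0.389181

-0.3892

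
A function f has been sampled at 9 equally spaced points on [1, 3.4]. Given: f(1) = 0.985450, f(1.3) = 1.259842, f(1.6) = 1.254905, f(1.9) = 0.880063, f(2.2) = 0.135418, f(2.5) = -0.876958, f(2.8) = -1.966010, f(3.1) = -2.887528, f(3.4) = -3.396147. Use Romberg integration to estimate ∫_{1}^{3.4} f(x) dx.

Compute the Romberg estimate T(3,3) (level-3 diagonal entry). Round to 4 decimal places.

-1.0065

T(0,0) (trapezoid, 1 panel, h=2.4000): -2.892836
T(1,0) (trapezoid, 2 panels, h=1.2000): -1.283917
T(2,0) (trapezoid, 4 panels, h=0.6000): -1.068621
T(3,0) (trapezoid, 8 panels, h=0.3000): -1.021685
T(1,1) = -1.283917 + (-1.283917 − (-2.892836))/3 = -0.747611
T(2,1) = -1.068621 + (-1.068621 − (-1.283917))/3 = -0.996856
T(3,1) = -1.021685 + (-1.021685 − (-1.068621))/3 = -1.006040
T(2,2) = -0.996856 + (-0.996856 − (-0.747611))/15 = -1.013472
T(3,2) = -1.006040 + (-1.006040 − (-0.996856))/15 = -1.006652
T(3,3) = -1.006652 + (-1.006652 − (-1.013472))/63 = -1.006544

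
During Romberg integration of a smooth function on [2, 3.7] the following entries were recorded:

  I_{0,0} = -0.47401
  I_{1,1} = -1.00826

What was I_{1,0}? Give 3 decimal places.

From I_{1,1} = (4·I_{1,0} − I_{0,0})/3, solve for I_{1,0}:
4·I_{1,0} = 3·(-1.00826) + (-0.47401) = -3.49879
I_{1,0} = -0.87470

-0.875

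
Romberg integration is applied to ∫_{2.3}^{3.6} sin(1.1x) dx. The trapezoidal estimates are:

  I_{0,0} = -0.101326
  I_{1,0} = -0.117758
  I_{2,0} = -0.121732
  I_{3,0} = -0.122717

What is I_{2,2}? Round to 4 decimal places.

-0.1230

Richardson extrapolation on the trapezoidal column (denominator 4−1=3):
I_{1,1} = (4·(-0.117758) − (-0.101326)) / 3 = -0.123235
I_{2,1} = (4·(-0.121732) − (-0.117758)) / 3 = -0.123057
I_{2,2} = (16·(-0.123057) − (-0.123235)) / 15 = -0.123045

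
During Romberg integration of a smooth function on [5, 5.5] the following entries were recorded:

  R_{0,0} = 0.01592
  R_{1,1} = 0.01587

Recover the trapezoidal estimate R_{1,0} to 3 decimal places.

From R_{1,1} = (4·R_{1,0} − R_{0,0})/3, solve for R_{1,0}:
4·R_{1,0} = 3·0.01587 + 0.01592 = 0.06353
R_{1,0} = 0.01588

0.016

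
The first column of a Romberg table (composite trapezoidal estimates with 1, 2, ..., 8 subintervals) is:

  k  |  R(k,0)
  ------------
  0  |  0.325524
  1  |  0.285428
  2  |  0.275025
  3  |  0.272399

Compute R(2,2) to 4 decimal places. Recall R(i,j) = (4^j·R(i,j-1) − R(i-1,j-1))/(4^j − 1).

R(1,1) = 0.285428 + (0.285428 − 0.325524)/3 = 0.272063
R(2,1) = (4·0.275025 − 0.285428) / 3 = 0.271557
R(2,2) = (16·0.271557 − 0.272063) / 15 = 0.271523

0.2715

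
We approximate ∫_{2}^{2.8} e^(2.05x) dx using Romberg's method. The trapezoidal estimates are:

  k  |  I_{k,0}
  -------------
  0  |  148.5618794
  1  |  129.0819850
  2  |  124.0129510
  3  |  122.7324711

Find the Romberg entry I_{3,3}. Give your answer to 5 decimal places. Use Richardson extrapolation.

122.30445

Richardson extrapolation on the trapezoidal column (denominator 4−1=3):
I_{1,1} = (4·129.0819850 − 148.5618794) / 3 = 122.5886869
I_{2,1} = (4·124.0129510 − 129.0819850) / 3 = 122.3232730
I_{3,1} = 122.7324711 + (122.7324711 − 124.0129510)/3 = 122.3056445
I_{2,2} = 122.3232730 + (122.3232730 − 122.5886869)/15 = 122.3055787
I_{3,2} = 122.3056445 + (122.3056445 − 122.3232730)/15 = 122.3044693
I_{3,3} = (64·122.3044693 − 122.3055787) / 63 = 122.3044517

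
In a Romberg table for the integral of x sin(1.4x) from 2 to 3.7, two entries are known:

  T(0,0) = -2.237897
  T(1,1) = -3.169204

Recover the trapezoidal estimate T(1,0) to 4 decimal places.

-2.9364

From T(1,1) = (4·T(1,0) − T(0,0))/3, solve for T(1,0):
4·T(1,0) = 3·(-3.169204) + (-2.237897) = -11.745509
T(1,0) = -2.936377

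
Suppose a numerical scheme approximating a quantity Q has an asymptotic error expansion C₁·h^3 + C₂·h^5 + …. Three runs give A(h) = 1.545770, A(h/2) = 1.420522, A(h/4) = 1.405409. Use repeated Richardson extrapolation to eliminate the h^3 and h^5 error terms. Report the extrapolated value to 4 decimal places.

1.4033

First eliminate the h^3 term (factor 2^3 = 8):
  B₁ = (8·1.420522 − 1.545770)/7 = 1.402629
  B₂ = (8·1.405409 − 1.420522)/7 = 1.403250
Then eliminate the h^5 term (factor 2^5 = 32):
  (32·1.403250 − 1.402629)/31 = 1.403270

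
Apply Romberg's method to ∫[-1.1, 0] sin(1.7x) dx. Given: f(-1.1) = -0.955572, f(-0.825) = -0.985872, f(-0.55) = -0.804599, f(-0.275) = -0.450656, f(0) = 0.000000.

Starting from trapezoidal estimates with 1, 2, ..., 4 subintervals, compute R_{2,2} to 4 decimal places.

R_{0,0} (trapezoid, 1 panel, h=1.1000): -0.525565
R_{1,0} (trapezoid, 2 panels, h=0.5500): -0.705312
R_{2,0} (trapezoid, 4 panels, h=0.2750): -0.747701
R_{1,1} = -0.705312 + (-0.705312 − (-0.525565))/3 = -0.765228
R_{2,1} = -0.747701 + (-0.747701 − (-0.705312))/3 = -0.761831
R_{2,2} = -0.761831 + (-0.761831 − (-0.765228))/15 = -0.761605

-0.7616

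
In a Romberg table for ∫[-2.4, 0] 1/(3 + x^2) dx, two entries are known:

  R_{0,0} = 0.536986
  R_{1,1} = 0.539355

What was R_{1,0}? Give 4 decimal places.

From R_{1,1} = (4·R_{1,0} − R_{0,0})/3, solve for R_{1,0}:
4·R_{1,0} = 3·0.539355 + 0.536986 = 2.155051
R_{1,0} = 0.538763

0.5388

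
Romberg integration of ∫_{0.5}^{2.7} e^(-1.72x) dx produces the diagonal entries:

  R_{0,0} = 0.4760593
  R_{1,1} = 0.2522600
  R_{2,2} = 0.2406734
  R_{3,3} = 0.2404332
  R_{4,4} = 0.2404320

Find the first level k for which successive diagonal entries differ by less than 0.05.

|R_{1,1} − R_{0,0}| = 0.2237993 ≥ 0.05
|R_{2,2} − R_{1,1}| = 0.0115866 < 0.05

k = 2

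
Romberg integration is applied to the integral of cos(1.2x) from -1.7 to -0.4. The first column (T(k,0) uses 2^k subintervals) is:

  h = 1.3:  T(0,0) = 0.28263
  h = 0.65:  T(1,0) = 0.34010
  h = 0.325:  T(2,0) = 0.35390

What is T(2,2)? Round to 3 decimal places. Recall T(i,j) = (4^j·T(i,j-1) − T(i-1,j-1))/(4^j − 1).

T(1,1) = 0.34010 + (0.34010 − 0.28263)/3 = 0.35926
T(2,1) = (4·0.35390 − 0.34010) / 3 = 0.35850
T(2,2) = 0.35850 + (0.35850 − 0.35926)/15 = 0.35845
(Column j=1 coincides with Simpson's rule on the same nodes.)

0.358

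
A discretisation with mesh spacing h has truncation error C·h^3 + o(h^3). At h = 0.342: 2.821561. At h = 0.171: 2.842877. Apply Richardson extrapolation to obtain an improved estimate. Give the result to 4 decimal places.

2.8459

Extrapolated value = (8·A(h/2) − A(h)) / (8 − 1)
= (8·2.842877 − 2.821561) / 7
= 19.921455 / 7 = 2.845922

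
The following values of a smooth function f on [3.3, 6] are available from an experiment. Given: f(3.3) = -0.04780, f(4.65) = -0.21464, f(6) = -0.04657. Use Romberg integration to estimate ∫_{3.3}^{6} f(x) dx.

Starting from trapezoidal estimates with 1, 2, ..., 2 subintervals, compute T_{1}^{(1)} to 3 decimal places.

-0.429

T_{0}^{(0)} (trapezoid, 1 panel, h=2.7000): -0.12740
T_{1}^{(0)} (trapezoid, 2 panels, h=1.3500): -0.35346
T_{1}^{(1)} = -0.35346 + (-0.35346 − (-0.12740))/3 = -0.42881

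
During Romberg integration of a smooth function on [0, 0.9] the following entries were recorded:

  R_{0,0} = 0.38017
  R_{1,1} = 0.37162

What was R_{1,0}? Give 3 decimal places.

From R_{1,1} = (4·R_{1,0} − R_{0,0})/3, solve for R_{1,0}:
4·R_{1,0} = 3·0.37162 + 0.38017 = 1.49503
R_{1,0} = 0.37376

0.374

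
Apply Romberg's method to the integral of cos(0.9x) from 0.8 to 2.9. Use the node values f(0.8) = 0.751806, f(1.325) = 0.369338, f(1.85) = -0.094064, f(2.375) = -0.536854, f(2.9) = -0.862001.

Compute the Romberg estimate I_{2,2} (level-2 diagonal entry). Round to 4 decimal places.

I_{0,0} (trapezoid, 1 panel, h=2.1000): -0.115705
I_{1,0} (trapezoid, 2 panels, h=1.0500): -0.156620
I_{2,0} (trapezoid, 4 panels, h=0.5250): -0.166256
I_{1,1} = -0.156620 + (-0.156620 − (-0.115705))/3 = -0.170258
I_{2,1} = -0.166256 + (-0.166256 − (-0.156620))/3 = -0.169468
I_{2,2} = -0.169468 + (-0.169468 − (-0.170258))/15 = -0.169415

-0.1694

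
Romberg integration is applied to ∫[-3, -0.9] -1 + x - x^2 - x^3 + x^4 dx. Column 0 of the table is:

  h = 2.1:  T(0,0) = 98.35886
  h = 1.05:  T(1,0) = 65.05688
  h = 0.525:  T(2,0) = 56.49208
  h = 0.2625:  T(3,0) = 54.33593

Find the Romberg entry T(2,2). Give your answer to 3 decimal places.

Richardson extrapolation on the trapezoidal column (denominator 4−1=3):
T(1,1) = 65.05688 + (65.05688 − 98.35886)/3 = 53.95622
T(2,1) = (4·56.49208 − 65.05688) / 3 = 53.63715
T(2,2) = (16·53.63715 − 53.95622) / 15 = 53.61588

53.616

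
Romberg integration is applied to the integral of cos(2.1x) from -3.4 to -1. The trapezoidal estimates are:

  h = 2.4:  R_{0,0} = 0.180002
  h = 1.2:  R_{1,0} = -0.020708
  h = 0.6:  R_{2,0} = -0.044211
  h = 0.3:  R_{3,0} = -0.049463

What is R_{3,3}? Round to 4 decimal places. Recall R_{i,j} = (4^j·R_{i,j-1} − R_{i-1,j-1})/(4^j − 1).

-0.0512

R_{1,1} = (4·(-0.020708) − 0.180002) / 3 = -0.087611
R_{2,1} = -0.044211 + (-0.044211 − (-0.020708))/3 = -0.052045
R_{3,1} = (4·(-0.049463) − (-0.044211)) / 3 = -0.051214
R_{2,2} = (16·(-0.052045) − (-0.087611)) / 15 = -0.049674
R_{3,2} = (16·(-0.051214) − (-0.052045)) / 15 = -0.051159
R_{3,3} = -0.051159 + (-0.051159 − (-0.049674))/63 = -0.051183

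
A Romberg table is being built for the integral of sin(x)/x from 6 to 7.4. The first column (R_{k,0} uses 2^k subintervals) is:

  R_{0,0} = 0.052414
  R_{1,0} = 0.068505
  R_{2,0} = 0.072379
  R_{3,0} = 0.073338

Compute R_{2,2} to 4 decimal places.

0.0737

Richardson extrapolation on the trapezoidal column (denominator 4−1=3):
R_{1,1} = (4·0.068505 − 0.052414) / 3 = 0.073869
R_{2,1} = 0.072379 + (0.072379 − 0.068505)/3 = 0.073670
R_{2,2} = 0.073670 + (0.073670 − 0.073869)/15 = 0.073657
(Column j=1 coincides with Simpson's rule on the same nodes.)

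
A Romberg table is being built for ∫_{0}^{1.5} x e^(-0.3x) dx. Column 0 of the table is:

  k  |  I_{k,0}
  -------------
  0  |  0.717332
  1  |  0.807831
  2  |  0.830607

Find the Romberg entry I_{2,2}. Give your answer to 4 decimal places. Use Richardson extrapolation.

0.8382

I_{1,1} = 0.807831 + (0.807831 − 0.717332)/3 = 0.837997
I_{2,1} = 0.830607 + (0.830607 − 0.807831)/3 = 0.838199
I_{2,2} = 0.838199 + (0.838199 − 0.837997)/15 = 0.838212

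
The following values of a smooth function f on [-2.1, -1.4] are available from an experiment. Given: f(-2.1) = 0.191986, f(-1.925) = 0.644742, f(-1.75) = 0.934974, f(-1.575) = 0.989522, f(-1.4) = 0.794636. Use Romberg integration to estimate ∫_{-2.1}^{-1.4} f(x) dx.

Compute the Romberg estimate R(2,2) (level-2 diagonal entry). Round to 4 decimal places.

R(0,0) (trapezoid, 1 panel, h=0.7000): 0.345318
R(1,0) (trapezoid, 2 panels, h=0.3500): 0.499900
R(2,0) (trapezoid, 4 panels, h=0.1750): 0.535946
R(1,1) = 0.499900 + (0.499900 − 0.345318)/3 = 0.551427
R(2,1) = 0.535946 + (0.535946 − 0.499900)/3 = 0.547961
R(2,2) = 0.547961 + (0.547961 − 0.551427)/15 = 0.547730

0.5477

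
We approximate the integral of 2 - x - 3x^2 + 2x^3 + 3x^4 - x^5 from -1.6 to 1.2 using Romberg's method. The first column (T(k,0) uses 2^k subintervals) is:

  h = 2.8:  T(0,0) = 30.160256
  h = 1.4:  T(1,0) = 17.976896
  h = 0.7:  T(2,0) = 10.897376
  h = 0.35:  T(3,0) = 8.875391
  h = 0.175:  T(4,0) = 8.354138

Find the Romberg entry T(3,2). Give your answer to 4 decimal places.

8.1790

T(2,1) = 10.897376 + (10.897376 − 17.976896)/3 = 8.537536
T(3,1) = 8.875391 + (8.875391 − 10.897376)/3 = 8.201396
T(3,2) = (16·8.201396 − 8.537536) / 15 = 8.178987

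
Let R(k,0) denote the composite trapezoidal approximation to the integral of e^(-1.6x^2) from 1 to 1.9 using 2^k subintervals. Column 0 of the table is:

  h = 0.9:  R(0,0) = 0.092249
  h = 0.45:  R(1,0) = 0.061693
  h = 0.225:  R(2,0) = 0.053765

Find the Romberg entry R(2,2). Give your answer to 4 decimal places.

0.0511

Richardson extrapolation on the trapezoidal column (denominator 4−1=3):
R(1,1) = (4·0.061693 − 0.092249) / 3 = 0.051508
R(2,1) = (4·0.053765 − 0.061693) / 3 = 0.051122
R(2,2) = (16·0.051122 − 0.051508) / 15 = 0.051096
(Column j=1 coincides with Simpson's rule on the same nodes.)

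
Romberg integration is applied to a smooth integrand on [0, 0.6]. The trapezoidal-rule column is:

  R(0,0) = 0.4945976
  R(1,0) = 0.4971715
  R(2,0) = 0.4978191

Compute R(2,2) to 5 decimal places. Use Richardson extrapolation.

Richardson extrapolation on the trapezoidal column (denominator 4−1=3):
R(1,1) = (4·0.4971715 − 0.4945976) / 3 = 0.4980295
R(2,1) = (4·0.4978191 − 0.4971715) / 3 = 0.4980350
R(2,2) = (16·0.4980350 − 0.4980295) / 15 = 0.4980354

0.49804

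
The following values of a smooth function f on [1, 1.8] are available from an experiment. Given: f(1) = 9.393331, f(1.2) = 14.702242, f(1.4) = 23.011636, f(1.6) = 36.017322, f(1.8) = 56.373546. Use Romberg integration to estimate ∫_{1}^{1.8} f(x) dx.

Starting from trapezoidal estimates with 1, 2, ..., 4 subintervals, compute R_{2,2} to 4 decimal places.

R_{0,0} (trapezoid, 1 panel, h=0.8000): 26.306751
R_{1,0} (trapezoid, 2 panels, h=0.4000): 22.358030
R_{2,0} (trapezoid, 4 panels, h=0.2000): 21.322928
R_{1,1} = 22.358030 + (22.358030 − 26.306751)/3 = 21.041790
R_{2,1} = 21.322928 + (21.322928 − 22.358030)/3 = 20.977894
R_{2,2} = 20.977894 + (20.977894 − 21.041790)/15 = 20.973634

20.9736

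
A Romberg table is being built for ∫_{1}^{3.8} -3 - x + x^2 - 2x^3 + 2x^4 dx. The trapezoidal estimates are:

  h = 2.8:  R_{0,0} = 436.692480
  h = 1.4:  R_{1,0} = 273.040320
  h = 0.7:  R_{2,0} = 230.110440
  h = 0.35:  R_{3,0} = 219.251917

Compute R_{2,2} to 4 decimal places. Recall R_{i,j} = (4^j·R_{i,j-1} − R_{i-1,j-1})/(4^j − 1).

Richardson extrapolation on the trapezoidal column (denominator 4−1=3):
R_{1,1} = 273.040320 + (273.040320 − 436.692480)/3 = 218.489600
R_{2,1} = 230.110440 + (230.110440 − 273.040320)/3 = 215.800480
R_{2,2} = (16·215.800480 − 218.489600) / 15 = 215.621205
(Column j=1 coincides with Simpson's rule on the same nodes.)

215.6212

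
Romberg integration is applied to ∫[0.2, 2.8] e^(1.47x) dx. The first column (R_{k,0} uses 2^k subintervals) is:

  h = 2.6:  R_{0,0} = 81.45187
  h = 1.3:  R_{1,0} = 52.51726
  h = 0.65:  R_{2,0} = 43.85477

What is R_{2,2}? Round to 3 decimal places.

40.840

R_{1,1} = (4·52.51726 − 81.45187) / 3 = 42.87239
R_{2,1} = (4·43.85477 − 52.51726) / 3 = 40.96727
R_{2,2} = (16·40.96727 − 42.87239) / 15 = 40.84026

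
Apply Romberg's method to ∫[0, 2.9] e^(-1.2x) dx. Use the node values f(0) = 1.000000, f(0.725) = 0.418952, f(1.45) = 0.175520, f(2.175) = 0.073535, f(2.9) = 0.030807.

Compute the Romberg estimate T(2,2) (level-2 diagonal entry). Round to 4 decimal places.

0.8082

T(0,0) (trapezoid, 1 panel, h=2.9000): 1.494670
T(1,0) (trapezoid, 2 panels, h=1.4500): 1.001839
T(2,0) (trapezoid, 4 panels, h=0.7250): 0.857973
T(1,1) = 1.001839 + (1.001839 − 1.494670)/3 = 0.837562
T(2,1) = 0.857973 + (0.857973 − 1.001839)/3 = 0.810018
T(2,2) = 0.810018 + (0.810018 − 0.837562)/15 = 0.808182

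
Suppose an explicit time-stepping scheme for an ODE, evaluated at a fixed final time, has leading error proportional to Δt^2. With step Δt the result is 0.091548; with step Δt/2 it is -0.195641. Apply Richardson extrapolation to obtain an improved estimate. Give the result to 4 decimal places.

-0.2914

Extrapolated value = (4·A(Δt/2) − A(Δt)) / (4 − 1)
= (4·(-0.195641) − 0.091548) / 3
= -0.874112 / 3 = -0.291371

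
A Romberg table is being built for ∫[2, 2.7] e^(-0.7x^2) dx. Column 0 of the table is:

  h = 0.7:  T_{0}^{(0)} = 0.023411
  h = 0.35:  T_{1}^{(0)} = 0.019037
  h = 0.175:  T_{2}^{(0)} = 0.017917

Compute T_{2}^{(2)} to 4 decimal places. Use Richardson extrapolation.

0.0175

Richardson extrapolation on the trapezoidal column (denominator 4−1=3):
T_{1}^{(1)} = (4·0.019037 − 0.023411) / 3 = 0.017579
T_{2}^{(1)} = (4·0.017917 − 0.019037) / 3 = 0.017544
T_{2}^{(2)} = (16·0.017544 − 0.017579) / 15 = 0.017542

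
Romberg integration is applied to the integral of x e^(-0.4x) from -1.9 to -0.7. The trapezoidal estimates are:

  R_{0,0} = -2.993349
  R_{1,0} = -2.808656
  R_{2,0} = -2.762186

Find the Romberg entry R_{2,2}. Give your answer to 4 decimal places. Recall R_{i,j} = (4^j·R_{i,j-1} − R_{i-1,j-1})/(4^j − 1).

-2.7467

R_{1,1} = -2.808656 + (-2.808656 − (-2.993349))/3 = -2.747092
R_{2,1} = (4·(-2.762186) − (-2.808656)) / 3 = -2.746696
R_{2,2} = -2.746696 + (-2.746696 − (-2.747092))/15 = -2.746670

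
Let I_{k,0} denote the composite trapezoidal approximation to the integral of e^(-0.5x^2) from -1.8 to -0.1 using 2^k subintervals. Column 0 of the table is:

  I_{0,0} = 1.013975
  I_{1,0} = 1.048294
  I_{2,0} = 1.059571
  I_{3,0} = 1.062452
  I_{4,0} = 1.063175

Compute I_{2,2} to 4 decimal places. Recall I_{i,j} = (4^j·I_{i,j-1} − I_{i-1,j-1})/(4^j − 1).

I_{1,1} = (4·1.048294 − 1.013975) / 3 = 1.059734
I_{2,1} = 1.059571 + (1.059571 − 1.048294)/3 = 1.063330
I_{2,2} = 1.063330 + (1.063330 − 1.059734)/15 = 1.063570
(Column j=1 coincides with Simpson's rule on the same nodes.)

1.0636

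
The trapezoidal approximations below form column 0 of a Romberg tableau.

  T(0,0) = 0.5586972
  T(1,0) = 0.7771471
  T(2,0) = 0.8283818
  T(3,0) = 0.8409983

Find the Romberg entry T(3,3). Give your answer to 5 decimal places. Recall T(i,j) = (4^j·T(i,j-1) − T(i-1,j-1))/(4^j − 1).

0.84519

T(1,1) = (4·0.7771471 − 0.5586972) / 3 = 0.8499637
T(2,1) = (4·0.8283818 − 0.7771471) / 3 = 0.8454600
T(3,1) = 0.8409983 + (0.8409983 − 0.8283818)/3 = 0.8452038
T(2,2) = 0.8454600 + (0.8454600 − 0.8499637)/15 = 0.8451598
T(3,2) = (16·0.8452038 − 0.8454600) / 15 = 0.8451867
T(3,3) = (64·0.8451867 − 0.8451598) / 63 = 0.8451871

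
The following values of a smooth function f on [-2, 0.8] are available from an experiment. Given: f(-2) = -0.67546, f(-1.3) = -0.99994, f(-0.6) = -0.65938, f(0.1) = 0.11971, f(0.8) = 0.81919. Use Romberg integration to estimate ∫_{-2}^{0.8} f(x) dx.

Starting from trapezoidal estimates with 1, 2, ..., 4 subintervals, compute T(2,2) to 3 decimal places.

T(0,0) (trapezoid, 1 panel, h=2.8000): 0.20122
T(1,0) (trapezoid, 2 panels, h=1.4000): -0.82252
T(2,0) (trapezoid, 4 panels, h=0.7000): -1.02742
T(1,1) = -0.82252 + (-0.82252 − 0.20122)/3 = -1.16377
T(2,1) = -1.02742 + (-1.02742 − (-0.82252))/3 = -1.09572
T(2,2) = -1.09572 + (-1.09572 − (-1.16377))/15 = -1.09118

-1.091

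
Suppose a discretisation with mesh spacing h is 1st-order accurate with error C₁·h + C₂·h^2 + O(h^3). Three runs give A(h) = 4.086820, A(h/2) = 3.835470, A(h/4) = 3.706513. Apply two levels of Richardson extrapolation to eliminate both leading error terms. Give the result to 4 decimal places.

3.5754

First eliminate the h term (factor 2^1 = 2):
  B₁ = (2·3.835470 − 4.086820)/1 = 3.584120
  B₂ = (2·3.706513 − 3.835470)/1 = 3.577556
Then eliminate the h^2 term (factor 2^2 = 4):
  (4·3.577556 − 3.584120)/3 = 3.575368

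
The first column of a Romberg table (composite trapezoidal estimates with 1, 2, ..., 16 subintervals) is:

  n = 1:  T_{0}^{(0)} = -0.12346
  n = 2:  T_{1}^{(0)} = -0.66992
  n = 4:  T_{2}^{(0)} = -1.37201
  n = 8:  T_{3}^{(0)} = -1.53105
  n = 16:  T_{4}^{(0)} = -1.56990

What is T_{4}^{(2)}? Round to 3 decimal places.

-1.583

Richardson extrapolation on the trapezoidal column (denominator 4−1=3):
T_{3}^{(1)} = (4·(-1.53105) − (-1.37201)) / 3 = -1.58406
T_{4}^{(1)} = (4·(-1.56990) − (-1.53105)) / 3 = -1.58285
T_{4}^{(2)} = (16·(-1.58285) − (-1.58406)) / 15 = -1.58277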